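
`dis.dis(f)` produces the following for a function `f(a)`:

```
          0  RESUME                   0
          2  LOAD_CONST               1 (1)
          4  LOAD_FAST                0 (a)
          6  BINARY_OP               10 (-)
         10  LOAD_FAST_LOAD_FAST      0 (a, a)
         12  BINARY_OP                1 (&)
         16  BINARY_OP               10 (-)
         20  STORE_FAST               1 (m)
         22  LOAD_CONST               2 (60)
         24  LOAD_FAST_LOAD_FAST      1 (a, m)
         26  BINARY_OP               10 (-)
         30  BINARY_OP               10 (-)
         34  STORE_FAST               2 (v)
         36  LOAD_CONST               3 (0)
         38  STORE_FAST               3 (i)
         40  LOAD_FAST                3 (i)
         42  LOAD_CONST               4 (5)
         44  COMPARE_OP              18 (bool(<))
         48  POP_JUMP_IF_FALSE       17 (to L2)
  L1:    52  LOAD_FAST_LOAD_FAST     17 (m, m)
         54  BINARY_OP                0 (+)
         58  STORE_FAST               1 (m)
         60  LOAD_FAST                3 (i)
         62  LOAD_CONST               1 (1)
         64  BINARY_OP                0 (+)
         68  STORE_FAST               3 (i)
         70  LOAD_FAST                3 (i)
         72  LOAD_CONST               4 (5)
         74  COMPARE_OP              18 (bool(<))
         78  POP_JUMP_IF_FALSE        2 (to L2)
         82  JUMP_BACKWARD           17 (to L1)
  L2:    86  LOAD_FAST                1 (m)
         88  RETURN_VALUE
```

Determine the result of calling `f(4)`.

LOAD_CONST → push 1
LOAD_FAST a → push 4
BINARY_OP - → 1 - 4 = -3
LOAD_FAST_LOAD_FAST a,a → push 4,4
BINARY_OP & → 4 & 4 = 4
BINARY_OP - → -3 - 4 = -7
STORE_FAST m → m=-7
LOAD_CONST → push 60
LOAD_FAST_LOAD_FAST a,m → push 4,-7
BINARY_OP - → 4 - -7 = 11
BINARY_OP - → 60 - 11 = 49
STORE_FAST v → v=49
LOAD_CONST → push 0
STORE_FAST i → i=0
LOAD_FAST i → push 0
LOAD_CONST → push 5
COMPARE_OP bool(<) → 0 vs 5 = True
POP_JUMP_IF_FALSE → pop True; no jump
LOAD_FAST_LOAD_FAST m,m → push -7,-7
BINARY_OP + → -7 + -7 = -14
STORE_FAST m → m=-14
LOAD_FAST i → push 0
LOAD_CONST → push 1
BINARY_OP + → 0 + 1 = 1
STORE_FAST i → i=1
LOAD_FAST i → push 1
LOAD_CONST → push 5
COMPARE_OP bool(<) → 1 vs 5 = True
POP_JUMP_IF_FALSE → pop True; no jump
LOAD_FAST_LOAD_FAST m,m → push -14,-14
BINARY_OP + → -14 + -14 = -28
STORE_FAST m → m=-28
LOAD_FAST i → push 1
LOAD_CONST → push 1
BINARY_OP + → 1 + 1 = 2
STORE_FAST i → i=2
LOAD_FAST i → push 2
LOAD_CONST → push 5
COMPARE_OP bool(<) → 2 vs 5 = True
POP_JUMP_IF_FALSE → pop True; no jump
LOAD_FAST_LOAD_FAST m,m → push -28,-28
BINARY_OP + → -28 + -28 = -56
STORE_FAST m → m=-56
LOAD_FAST i → push 2
LOAD_CONST → push 1
BINARY_OP + → 2 + 1 = 3
STORE_FAST i → i=3
LOAD_FAST i → push 3
LOAD_CONST → push 5
COMPARE_OP bool(<) → 3 vs 5 = True
POP_JUMP_IF_FALSE → pop True; no jump
LOAD_FAST_LOAD_FAST m,m → push -56,-56
BINARY_OP + → -56 + -56 = -112
STORE_FAST m → m=-112
LOAD_FAST i → push 3
LOAD_CONST → push 1
BINARY_OP + → 3 + 1 = 4
STORE_FAST i → i=4
LOAD_FAST i → push 4
LOAD_CONST → push 5
COMPARE_OP bool(<) → 4 vs 5 = True
POP_JUMP_IF_FALSE → pop True; no jump
LOAD_FAST_LOAD_FAST m,m → push -112,-112
BINARY_OP + → -112 + -112 = -224
STORE_FAST m → m=-224
LOAD_FAST i → push 4
LOAD_CONST → push 1
BINARY_OP + → 4 + 1 = 5
STORE_FAST i → i=5
LOAD_FAST i → push 5
LOAD_CONST → push 5
COMPARE_OP bool(<) → 5 vs 5 = False
POP_JUMP_IF_FALSE → pop False; jump
LOAD_FAST m → push -224
RETURN_VALUE → return -224.

-224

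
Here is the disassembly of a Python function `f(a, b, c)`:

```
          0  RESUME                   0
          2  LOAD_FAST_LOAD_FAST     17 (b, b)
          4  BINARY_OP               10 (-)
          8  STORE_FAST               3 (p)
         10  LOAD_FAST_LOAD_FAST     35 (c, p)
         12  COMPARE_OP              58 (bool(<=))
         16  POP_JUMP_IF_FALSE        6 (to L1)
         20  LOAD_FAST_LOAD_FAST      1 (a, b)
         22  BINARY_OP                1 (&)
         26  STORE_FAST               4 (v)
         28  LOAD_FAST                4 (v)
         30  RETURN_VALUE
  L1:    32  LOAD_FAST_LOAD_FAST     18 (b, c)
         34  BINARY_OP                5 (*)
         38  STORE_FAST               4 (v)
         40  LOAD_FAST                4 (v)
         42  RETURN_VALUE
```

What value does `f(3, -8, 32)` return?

-256

LOAD_FAST_LOAD_FAST b,b → push -8,-8. Stack: [-8, -8]
BINARY_OP - → -8 - -8 = 0. Stack: [0]
STORE_FAST p → p=0. Stack: []
LOAD_FAST_LOAD_FAST c,p → push 32,0. Stack: [32, 0]
COMPARE_OP bool(<=) → 32 vs 0 = False. Stack: [False]
POP_JUMP_IF_FALSE → pop False; jump. Stack: []
LOAD_FAST_LOAD_FAST b,c → push -8,32. Stack: [-8, 32]
BINARY_OP * → -8 * 32 = -256. Stack: [-256]
STORE_FAST v → v=-256. Stack: []
LOAD_FAST v → push -256. Stack: [-256]
RETURN_VALUE → return -256.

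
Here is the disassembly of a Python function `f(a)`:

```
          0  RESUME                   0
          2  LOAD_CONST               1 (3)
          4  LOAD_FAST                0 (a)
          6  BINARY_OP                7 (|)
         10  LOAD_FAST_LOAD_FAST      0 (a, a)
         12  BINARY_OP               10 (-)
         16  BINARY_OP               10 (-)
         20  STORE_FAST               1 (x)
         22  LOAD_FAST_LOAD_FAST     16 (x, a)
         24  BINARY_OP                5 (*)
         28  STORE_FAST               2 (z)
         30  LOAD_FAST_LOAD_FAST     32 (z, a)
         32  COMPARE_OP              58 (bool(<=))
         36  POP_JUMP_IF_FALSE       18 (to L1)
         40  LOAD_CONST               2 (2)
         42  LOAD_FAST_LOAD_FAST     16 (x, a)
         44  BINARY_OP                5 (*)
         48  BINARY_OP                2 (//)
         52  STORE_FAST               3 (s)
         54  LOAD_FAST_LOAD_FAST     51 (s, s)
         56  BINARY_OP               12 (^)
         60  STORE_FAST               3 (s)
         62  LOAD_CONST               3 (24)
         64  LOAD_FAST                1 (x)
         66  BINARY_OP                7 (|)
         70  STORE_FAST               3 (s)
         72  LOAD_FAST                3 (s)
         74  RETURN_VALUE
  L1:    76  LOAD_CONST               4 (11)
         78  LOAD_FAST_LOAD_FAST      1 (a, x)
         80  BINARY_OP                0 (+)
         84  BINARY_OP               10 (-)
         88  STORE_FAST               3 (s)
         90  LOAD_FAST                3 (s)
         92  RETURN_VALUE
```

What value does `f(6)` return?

LOAD_CONST → push 3. Stack: [3]
LOAD_FAST a → push 6. Stack: [3, 6]
BINARY_OP | → 3 | 6 = 7. Stack: [7]
LOAD_FAST_LOAD_FAST a,a → push 6,6. Stack: [7, 6, 6]
BINARY_OP - → 6 - 6 = 0. Stack: [7, 0]
BINARY_OP - → 7 - 0 = 7. Stack: [7]
STORE_FAST x → x=7. Stack: []
LOAD_FAST_LOAD_FAST x,a → push 7,6. Stack: [7, 6]
BINARY_OP * → 7 * 6 = 42. Stack: [42]
STORE_FAST z → z=42. Stack: []
LOAD_FAST_LOAD_FAST z,a → push 42,6. Stack: [42, 6]
COMPARE_OP bool(<=) → 42 vs 6 = False. Stack: [False]
POP_JUMP_IF_FALSE → pop False; jump. Stack: []
LOAD_CONST → push 11. Stack: [11]
LOAD_FAST_LOAD_FAST a,x → push 6,7. Stack: [11, 6, 7]
BINARY_OP + → 6 + 7 = 13. Stack: [11, 13]
BINARY_OP - → 11 - 13 = -2. Stack: [-2]
STORE_FAST s → s=-2. Stack: []
LOAD_FAST s → push -2. Stack: [-2]
RETURN_VALUE → return -2.

-2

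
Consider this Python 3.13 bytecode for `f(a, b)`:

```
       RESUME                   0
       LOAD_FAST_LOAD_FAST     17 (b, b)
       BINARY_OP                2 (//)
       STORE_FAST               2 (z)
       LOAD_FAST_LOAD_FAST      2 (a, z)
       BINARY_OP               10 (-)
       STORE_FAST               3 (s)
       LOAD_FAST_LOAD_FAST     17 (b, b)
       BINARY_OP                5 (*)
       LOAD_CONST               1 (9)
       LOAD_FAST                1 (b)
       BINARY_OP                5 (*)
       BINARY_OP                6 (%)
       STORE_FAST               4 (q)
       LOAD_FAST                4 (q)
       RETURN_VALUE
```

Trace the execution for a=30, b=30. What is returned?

90

LOAD_FAST_LOAD_FAST b,b → push 30,30. Stack: [30, 30]
BINARY_OP // → 30 // 30 = 1. Stack: [1]
STORE_FAST z → z=1. Stack: []
LOAD_FAST_LOAD_FAST a,z → push 30,1. Stack: [30, 1]
BINARY_OP - → 30 - 1 = 29. Stack: [29]
STORE_FAST s → s=29. Stack: []
LOAD_FAST_LOAD_FAST b,b → push 30,30. Stack: [30, 30]
BINARY_OP * → 30 * 30 = 900. Stack: [900]
LOAD_CONST → push 9. Stack: [900, 9]
LOAD_FAST b → push 30. Stack: [900, 9, 30]
BINARY_OP * → 9 * 30 = 270. Stack: [900, 270]
BINARY_OP % → 900 % 270 = 90. Stack: [90]
STORE_FAST q → q=90. Stack: []
LOAD_FAST q → push 90. Stack: [90]
RETURN_VALUE → return 90.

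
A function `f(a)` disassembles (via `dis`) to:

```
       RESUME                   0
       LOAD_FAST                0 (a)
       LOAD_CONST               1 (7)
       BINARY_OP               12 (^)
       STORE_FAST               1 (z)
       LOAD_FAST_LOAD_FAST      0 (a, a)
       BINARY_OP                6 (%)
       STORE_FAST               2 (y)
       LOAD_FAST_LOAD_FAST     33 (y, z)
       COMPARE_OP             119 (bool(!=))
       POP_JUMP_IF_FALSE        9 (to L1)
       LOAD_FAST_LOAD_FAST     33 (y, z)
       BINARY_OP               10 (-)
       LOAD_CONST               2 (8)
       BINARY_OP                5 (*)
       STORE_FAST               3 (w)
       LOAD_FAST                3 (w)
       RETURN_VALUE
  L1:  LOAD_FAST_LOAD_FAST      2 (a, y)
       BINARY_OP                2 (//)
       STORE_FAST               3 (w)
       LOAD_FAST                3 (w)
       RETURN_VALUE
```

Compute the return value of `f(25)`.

-240

LOAD_FAST a → push 25. Stack: [25]
LOAD_CONST → push 7. Stack: [25, 7]
BINARY_OP ^ → 25 ^ 7 = 30. Stack: [30]
STORE_FAST z → z=30. Stack: []
LOAD_FAST_LOAD_FAST a,a → push 25,25. Stack: [25, 25]
BINARY_OP % → 25 % 25 = 0. Stack: [0]
STORE_FAST y → y=0. Stack: []
LOAD_FAST_LOAD_FAST y,z → push 0,30. Stack: [0, 30]
COMPARE_OP bool(!=) → 0 vs 30 = True. Stack: [True]
POP_JUMP_IF_FALSE → pop True; no jump. Stack: []
LOAD_FAST_LOAD_FAST y,z → push 0,30. Stack: [0, 30]
BINARY_OP - → 0 - 30 = -30. Stack: [-30]
LOAD_CONST → push 8. Stack: [-30, 8]
BINARY_OP * → -30 * 8 = -240. Stack: [-240]
STORE_FAST w → w=-240. Stack: []
LOAD_FAST w → push -240. Stack: [-240]
RETURN_VALUE → return -240.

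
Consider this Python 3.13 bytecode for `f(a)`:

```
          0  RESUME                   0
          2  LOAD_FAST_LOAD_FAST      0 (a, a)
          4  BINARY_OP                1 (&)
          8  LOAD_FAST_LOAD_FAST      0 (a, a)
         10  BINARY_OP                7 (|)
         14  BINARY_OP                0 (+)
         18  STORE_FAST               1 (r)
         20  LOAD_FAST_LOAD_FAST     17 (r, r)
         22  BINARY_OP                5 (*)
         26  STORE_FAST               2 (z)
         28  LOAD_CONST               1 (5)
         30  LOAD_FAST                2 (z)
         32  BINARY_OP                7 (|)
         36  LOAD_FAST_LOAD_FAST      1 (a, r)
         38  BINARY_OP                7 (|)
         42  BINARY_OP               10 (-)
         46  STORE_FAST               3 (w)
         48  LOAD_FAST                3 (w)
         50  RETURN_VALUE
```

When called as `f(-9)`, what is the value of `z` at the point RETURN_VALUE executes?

LOAD_FAST_LOAD_FAST a,a → push -9,-9. Stack: [-9, -9]
BINARY_OP & → -9 & -9 = -9. Stack: [-9]
LOAD_FAST_LOAD_FAST a,a → push -9,-9. Stack: [-9, -9, -9]
BINARY_OP | → -9 | -9 = -9. Stack: [-9, -9]
BINARY_OP + → -9 + -9 = -18. Stack: [-18]
STORE_FAST r → r=-18. Stack: []
LOAD_FAST_LOAD_FAST r,r → push -18,-18. Stack: [-18, -18]
BINARY_OP * → -18 * -18 = 324. Stack: [324]
STORE_FAST z → z=324. Stack: []
LOAD_CONST → push 5. Stack: [5]
LOAD_FAST z → push 324. Stack: [5, 324]
BINARY_OP | → 5 | 324 = 325. Stack: [325]
LOAD_FAST_LOAD_FAST a,r → push -9,-18. Stack: [325, -9, -18]
BINARY_OP | → -9 | -18 = -1. Stack: [325, -1]
BINARY_OP - → 325 - -1 = 326. Stack: [326]
STORE_FAST w → w=326. Stack: []
LOAD_FAST w → push 326. Stack: [326]
RETURN_VALUE → return 326.

324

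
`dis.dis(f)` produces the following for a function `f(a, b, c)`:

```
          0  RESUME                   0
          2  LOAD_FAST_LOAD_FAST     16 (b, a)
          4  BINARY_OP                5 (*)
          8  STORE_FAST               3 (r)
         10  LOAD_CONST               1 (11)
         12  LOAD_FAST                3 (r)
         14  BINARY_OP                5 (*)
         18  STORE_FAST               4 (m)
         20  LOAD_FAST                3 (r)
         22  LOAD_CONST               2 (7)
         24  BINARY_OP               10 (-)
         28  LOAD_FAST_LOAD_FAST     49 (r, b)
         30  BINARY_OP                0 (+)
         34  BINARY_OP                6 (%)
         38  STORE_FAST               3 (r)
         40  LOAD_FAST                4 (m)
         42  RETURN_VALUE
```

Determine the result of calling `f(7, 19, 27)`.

1463

LOAD_FAST_LOAD_FAST b,a → push 19,7. Stack: [19, 7]
BINARY_OP * → 19 * 7 = 133. Stack: [133]
STORE_FAST r → r=133. Stack: []
LOAD_CONST → push 11. Stack: [11]
LOAD_FAST r → push 133. Stack: [11, 133]
BINARY_OP * → 11 * 133 = 1463. Stack: [1463]
STORE_FAST m → m=1463. Stack: []
LOAD_FAST r → push 133. Stack: [133]
LOAD_CONST → push 7. Stack: [133, 7]
BINARY_OP - → 133 - 7 = 126. Stack: [126]
LOAD_FAST_LOAD_FAST r,b → push 133,19. Stack: [126, 133, 19]
BINARY_OP + → 133 + 19 = 152. Stack: [126, 152]
BINARY_OP % → 126 % 152 = 126. Stack: [126]
STORE_FAST r → r=126. Stack: []
LOAD_FAST m → push 1463. Stack: [1463]
RETURN_VALUE → return 1463.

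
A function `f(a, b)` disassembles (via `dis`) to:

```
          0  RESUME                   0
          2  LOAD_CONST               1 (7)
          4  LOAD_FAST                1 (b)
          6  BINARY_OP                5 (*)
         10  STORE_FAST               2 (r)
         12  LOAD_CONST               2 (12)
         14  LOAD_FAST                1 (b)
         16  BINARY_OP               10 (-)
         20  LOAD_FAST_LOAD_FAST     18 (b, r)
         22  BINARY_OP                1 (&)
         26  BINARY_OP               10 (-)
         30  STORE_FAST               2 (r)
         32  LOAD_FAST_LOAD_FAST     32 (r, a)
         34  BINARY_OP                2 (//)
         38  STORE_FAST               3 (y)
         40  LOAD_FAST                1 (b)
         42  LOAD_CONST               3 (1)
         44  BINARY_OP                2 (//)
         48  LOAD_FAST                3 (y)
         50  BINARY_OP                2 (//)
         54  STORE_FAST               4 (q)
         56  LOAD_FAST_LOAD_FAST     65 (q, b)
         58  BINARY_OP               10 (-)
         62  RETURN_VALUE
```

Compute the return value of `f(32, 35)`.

-53

LOAD_CONST → push 7. Stack: [7]
LOAD_FAST b → push 35. Stack: [7, 35]
BINARY_OP * → 7 * 35 = 245. Stack: [245]
STORE_FAST r → r=245. Stack: []
LOAD_CONST → push 12. Stack: [12]
LOAD_FAST b → push 35. Stack: [12, 35]
BINARY_OP - → 12 - 35 = -23. Stack: [-23]
LOAD_FAST_LOAD_FAST b,r → push 35,245. Stack: [-23, 35, 245]
BINARY_OP & → 35 & 245 = 33. Stack: [-23, 33]
BINARY_OP - → -23 - 33 = -56. Stack: [-56]
STORE_FAST r → r=-56. Stack: []
LOAD_FAST_LOAD_FAST r,a → push -56,32. Stack: [-56, 32]
BINARY_OP // → -56 // 32 = -2. Stack: [-2]
STORE_FAST y → y=-2. Stack: []
LOAD_FAST b → push 35. Stack: [35]
LOAD_CONST → push 1. Stack: [35, 1]
BINARY_OP // → 35 // 1 = 35. Stack: [35]
LOAD_FAST y → push -2. Stack: [35, -2]
BINARY_OP // → 35 // -2 = -18. Stack: [-18]
STORE_FAST q → q=-18. Stack: []
LOAD_FAST_LOAD_FAST q,b → push -18,35. Stack: [-18, 35]
BINARY_OP - → -18 - 35 = -53. Stack: [-53]
RETURN_VALUE → return -53.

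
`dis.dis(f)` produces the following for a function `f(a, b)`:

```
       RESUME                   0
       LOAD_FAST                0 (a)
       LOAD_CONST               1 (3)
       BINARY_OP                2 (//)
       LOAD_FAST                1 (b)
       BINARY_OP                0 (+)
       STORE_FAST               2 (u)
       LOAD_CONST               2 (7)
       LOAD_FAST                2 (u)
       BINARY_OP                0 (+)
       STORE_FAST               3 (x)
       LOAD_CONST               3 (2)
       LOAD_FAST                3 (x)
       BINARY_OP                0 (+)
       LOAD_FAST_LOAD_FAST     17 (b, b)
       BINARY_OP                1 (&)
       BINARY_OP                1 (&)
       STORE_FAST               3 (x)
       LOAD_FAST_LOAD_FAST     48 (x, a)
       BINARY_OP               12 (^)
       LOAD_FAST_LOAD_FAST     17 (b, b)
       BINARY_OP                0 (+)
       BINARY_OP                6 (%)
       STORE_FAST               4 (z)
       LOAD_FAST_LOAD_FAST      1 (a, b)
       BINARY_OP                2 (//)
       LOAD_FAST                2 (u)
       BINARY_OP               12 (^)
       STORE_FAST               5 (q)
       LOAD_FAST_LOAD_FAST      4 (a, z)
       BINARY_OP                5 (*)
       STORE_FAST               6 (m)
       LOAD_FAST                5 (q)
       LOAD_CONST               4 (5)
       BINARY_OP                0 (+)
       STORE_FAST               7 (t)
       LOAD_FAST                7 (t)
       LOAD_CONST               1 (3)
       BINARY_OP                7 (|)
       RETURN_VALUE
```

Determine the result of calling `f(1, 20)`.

LOAD_FAST a → push 1. Stack: [1]
LOAD_CONST → push 3. Stack: [1, 3]
BINARY_OP // → 1 // 3 = 0. Stack: [0]
LOAD_FAST b → push 20. Stack: [0, 20]
BINARY_OP + → 0 + 20 = 20. Stack: [20]
STORE_FAST u → u=20. Stack: []
LOAD_CONST → push 7. Stack: [7]
LOAD_FAST u → push 20. Stack: [7, 20]
BINARY_OP + → 7 + 20 = 27. Stack: [27]
STORE_FAST x → x=27. Stack: []
LOAD_CONST → push 2. Stack: [2]
LOAD_FAST x → push 27. Stack: [2, 27]
BINARY_OP + → 2 + 27 = 29. Stack: [29]
LOAD_FAST_LOAD_FAST b,b → push 20,20. Stack: [29, 20, 20]
BINARY_OP & → 20 & 20 = 20. Stack: [29, 20]
BINARY_OP & → 29 & 20 = 20. Stack: [20]
STORE_FAST x → x=20. Stack: []
LOAD_FAST_LOAD_FAST x,a → push 20,1. Stack: [20, 1]
BINARY_OP ^ → 20 ^ 1 = 21. Stack: [21]
LOAD_FAST_LOAD_FAST b,b → push 20,20. Stack: [21, 20, 20]
BINARY_OP + → 20 + 20 = 40. Stack: [21, 40]
BINARY_OP % → 21 % 40 = 21. Stack: [21]
STORE_FAST z → z=21. Stack: []
LOAD_FAST_LOAD_FAST a,b → push 1,20. Stack: [1, 20]
BINARY_OP // → 1 // 20 = 0. Stack: [0]
LOAD_FAST u → push 20. Stack: [0, 20]
BINARY_OP ^ → 0 ^ 20 = 20. Stack: [20]
STORE_FAST q → q=20. Stack: []
LOAD_FAST_LOAD_FAST a,z → push 1,21. Stack: [1, 21]
BINARY_OP * → 1 * 21 = 21. Stack: [21]
STORE_FAST m → m=21. Stack: []
LOAD_FAST q → push 20. Stack: [20]
LOAD_CONST → push 5. Stack: [20, 5]
BINARY_OP + → 20 + 5 = 25. Stack: [25]
STORE_FAST t → t=25. Stack: []
LOAD_FAST t → push 25. Stack: [25]
LOAD_CONST → push 3. Stack: [25, 3]
BINARY_OP | → 25 | 3 = 27. Stack: [27]
RETURN_VALUE → return 27.

27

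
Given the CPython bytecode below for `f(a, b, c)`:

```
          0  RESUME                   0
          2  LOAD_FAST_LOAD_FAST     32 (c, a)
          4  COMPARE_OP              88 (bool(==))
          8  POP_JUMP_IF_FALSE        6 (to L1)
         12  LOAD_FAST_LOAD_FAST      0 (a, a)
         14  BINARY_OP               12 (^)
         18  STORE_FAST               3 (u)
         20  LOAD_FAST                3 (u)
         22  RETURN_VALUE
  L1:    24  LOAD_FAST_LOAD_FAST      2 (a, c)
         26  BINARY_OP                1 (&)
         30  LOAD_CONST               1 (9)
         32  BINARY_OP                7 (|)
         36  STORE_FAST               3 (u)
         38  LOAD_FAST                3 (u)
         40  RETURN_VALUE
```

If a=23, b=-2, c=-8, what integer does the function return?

LOAD_FAST_LOAD_FAST c,a → push -8,23. Stack: [-8, 23]
COMPARE_OP bool(==) → -8 vs 23 = False. Stack: [False]
POP_JUMP_IF_FALSE → pop False; jump. Stack: []
LOAD_FAST_LOAD_FAST a,c → push 23,-8. Stack: [23, -8]
BINARY_OP & → 23 & -8 = 16. Stack: [16]
LOAD_CONST → push 9. Stack: [16, 9]
BINARY_OP | → 16 | 9 = 25. Stack: [25]
STORE_FAST u → u=25. Stack: []
LOAD_FAST u → push 25. Stack: [25]
RETURN_VALUE → return 25.

25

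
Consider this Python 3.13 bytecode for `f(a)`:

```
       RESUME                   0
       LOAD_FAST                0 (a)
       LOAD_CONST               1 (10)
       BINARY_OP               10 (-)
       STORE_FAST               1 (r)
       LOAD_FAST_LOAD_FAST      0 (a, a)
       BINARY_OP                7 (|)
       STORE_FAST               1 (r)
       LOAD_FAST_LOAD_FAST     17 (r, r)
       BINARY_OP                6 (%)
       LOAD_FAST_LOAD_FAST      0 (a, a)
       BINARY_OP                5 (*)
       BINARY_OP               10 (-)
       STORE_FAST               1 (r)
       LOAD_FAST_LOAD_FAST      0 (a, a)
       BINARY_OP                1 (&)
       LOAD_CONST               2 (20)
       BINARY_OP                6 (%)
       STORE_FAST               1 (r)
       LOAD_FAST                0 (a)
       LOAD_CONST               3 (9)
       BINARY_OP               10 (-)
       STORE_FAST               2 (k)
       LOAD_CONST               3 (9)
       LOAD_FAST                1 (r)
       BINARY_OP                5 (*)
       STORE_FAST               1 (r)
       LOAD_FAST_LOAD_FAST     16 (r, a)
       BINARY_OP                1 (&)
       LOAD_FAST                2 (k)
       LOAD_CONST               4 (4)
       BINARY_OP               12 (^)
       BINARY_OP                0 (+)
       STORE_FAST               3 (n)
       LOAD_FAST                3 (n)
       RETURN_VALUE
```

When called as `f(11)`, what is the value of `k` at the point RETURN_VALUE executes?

LOAD_FAST a → push 11. Stack: [11]
LOAD_CONST → push 10. Stack: [11, 10]
BINARY_OP - → 11 - 10 = 1. Stack: [1]
STORE_FAST r → r=1. Stack: []
LOAD_FAST_LOAD_FAST a,a → push 11,11. Stack: [11, 11]
BINARY_OP | → 11 | 11 = 11. Stack: [11]
STORE_FAST r → r=11. Stack: []
LOAD_FAST_LOAD_FAST r,r → push 11,11. Stack: [11, 11]
BINARY_OP % → 11 % 11 = 0. Stack: [0]
LOAD_FAST_LOAD_FAST a,a → push 11,11. Stack: [0, 11, 11]
BINARY_OP * → 11 * 11 = 121. Stack: [0, 121]
BINARY_OP - → 0 - 121 = -121. Stack: [-121]
STORE_FAST r → r=-121. Stack: []
LOAD_FAST_LOAD_FAST a,a → push 11,11. Stack: [11, 11]
BINARY_OP & → 11 & 11 = 11. Stack: [11]
LOAD_CONST → push 20. Stack: [11, 20]
BINARY_OP % → 11 % 20 = 11. Stack: [11]
STORE_FAST r → r=11. Stack: []
LOAD_FAST a → push 11. Stack: [11]
LOAD_CONST → push 9. Stack: [11, 9]
BINARY_OP - → 11 - 9 = 2. Stack: [2]
STORE_FAST k → k=2. Stack: []
LOAD_CONST → push 9. Stack: [9]
LOAD_FAST r → push 11. Stack: [9, 11]
BINARY_OP * → 9 * 11 = 99. Stack: [99]
STORE_FAST r → r=99. Stack: []
LOAD_FAST_LOAD_FAST r,a → push 99,11. Stack: [99, 11]
BINARY_OP & → 99 & 11 = 3. Stack: [3]
LOAD_FAST k → push 2. Stack: [3, 2]
LOAD_CONST → push 4. Stack: [3, 2, 4]
BINARY_OP ^ → 2 ^ 4 = 6. Stack: [3, 6]
BINARY_OP + → 3 + 6 = 9. Stack: [9]
STORE_FAST n → n=9. Stack: []
LOAD_FAST n → push 9. Stack: [9]
RETURN_VALUE → return 9.

2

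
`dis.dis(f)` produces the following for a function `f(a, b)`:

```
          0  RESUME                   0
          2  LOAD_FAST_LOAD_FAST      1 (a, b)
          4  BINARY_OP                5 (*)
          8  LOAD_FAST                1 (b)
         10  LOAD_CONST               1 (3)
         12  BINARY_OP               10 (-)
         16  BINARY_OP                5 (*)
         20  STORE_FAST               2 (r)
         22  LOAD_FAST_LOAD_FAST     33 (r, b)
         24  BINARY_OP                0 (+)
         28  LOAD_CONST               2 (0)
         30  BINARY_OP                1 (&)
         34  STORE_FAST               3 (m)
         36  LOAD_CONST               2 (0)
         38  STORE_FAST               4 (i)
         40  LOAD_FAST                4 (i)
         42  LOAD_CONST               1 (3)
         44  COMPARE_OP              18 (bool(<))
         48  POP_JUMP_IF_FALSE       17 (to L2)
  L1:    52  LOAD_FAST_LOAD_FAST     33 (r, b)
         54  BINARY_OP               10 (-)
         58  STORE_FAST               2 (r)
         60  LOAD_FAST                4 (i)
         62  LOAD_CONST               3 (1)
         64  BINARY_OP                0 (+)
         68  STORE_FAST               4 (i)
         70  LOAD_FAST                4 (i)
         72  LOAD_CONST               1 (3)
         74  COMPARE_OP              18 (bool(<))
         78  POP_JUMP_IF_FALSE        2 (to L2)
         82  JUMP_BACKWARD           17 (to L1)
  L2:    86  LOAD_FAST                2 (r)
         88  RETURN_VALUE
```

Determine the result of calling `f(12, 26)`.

LOAD_FAST_LOAD_FAST a,b → push 12,26. Stack: [12, 26]
BINARY_OP * → 12 * 26 = 312. Stack: [312]
LOAD_FAST b → push 26. Stack: [312, 26]
LOAD_CONST → push 3. Stack: [312, 26, 3]
BINARY_OP - → 26 - 3 = 23. Stack: [312, 23]
BINARY_OP * → 312 * 23 = 7176. Stack: [7176]
STORE_FAST r → r=7176. Stack: []
LOAD_FAST_LOAD_FAST r,b → push 7176,26. Stack: [7176, 26]
BINARY_OP + → 7176 + 26 = 7202. Stack: [7202]
LOAD_CONST → push 0. Stack: [7202, 0]
BINARY_OP & → 7202 & 0 = 0. Stack: [0]
STORE_FAST m → m=0. Stack: []
LOAD_CONST → push 0. Stack: [0]
STORE_FAST i → i=0. Stack: []
LOAD_FAST i → push 0. Stack: [0]
LOAD_CONST → push 3. Stack: [0, 3]
COMPARE_OP bool(<) → 0 vs 3 = True. Stack: [True]
POP_JUMP_IF_FALSE → pop True; no jump. Stack: []
LOAD_FAST_LOAD_FAST r,b → push 7176,26. Stack: [7176, 26]
BINARY_OP - → 7176 - 26 = 7150. Stack: [7150]
STORE_FAST r → r=7150. Stack: []
LOAD_FAST i → push 0. Stack: [0]
LOAD_CONST → push 1. Stack: [0, 1]
BINARY_OP + → 0 + 1 = 1. Stack: [1]
STORE_FAST i → i=1. Stack: []
LOAD_FAST i → push 1. Stack: [1]
LOAD_CONST → push 3. Stack: [1, 3]
COMPARE_OP bool(<) → 1 vs 3 = True. Stack: [True]
POP_JUMP_IF_FALSE → pop True; no jump. Stack: []
LOAD_FAST_LOAD_FAST r,b → push 7150,26. Stack: [7150, 26]
BINARY_OP - → 7150 - 26 = 7124. Stack: [7124]
STORE_FAST r → r=7124. Stack: []
LOAD_FAST i → push 1. Stack: [1]
LOAD_CONST → push 1. Stack: [1, 1]
BINARY_OP + → 1 + 1 = 2. Stack: [2]
STORE_FAST i → i=2. Stack: []
LOAD_FAST i → push 2. Stack: [2]
LOAD_CONST → push 3. Stack: [2, 3]
COMPARE_OP bool(<) → 2 vs 3 = True. Stack: [True]
POP_JUMP_IF_FALSE → pop True; no jump. Stack: []
LOAD_FAST_LOAD_FAST r,b → push 7124,26. Stack: [7124, 26]
BINARY_OP - → 7124 - 26 = 7098. Stack: [7098]
STORE_FAST r → r=7098. Stack: []
LOAD_FAST i → push 2. Stack: [2]
LOAD_CONST → push 1. Stack: [2, 1]
BINARY_OP + → 2 + 1 = 3. Stack: [3]
STORE_FAST i → i=3. Stack: []
LOAD_FAST i → push 3. Stack: [3]
LOAD_CONST → push 3. Stack: [3, 3]
COMPARE_OP bool(<) → 3 vs 3 = False. Stack: [False]
POP_JUMP_IF_FALSE → pop False; jump. Stack: []
LOAD_FAST r → push 7098. Stack: [7098]
RETURN_VALUE → return 7098.

7098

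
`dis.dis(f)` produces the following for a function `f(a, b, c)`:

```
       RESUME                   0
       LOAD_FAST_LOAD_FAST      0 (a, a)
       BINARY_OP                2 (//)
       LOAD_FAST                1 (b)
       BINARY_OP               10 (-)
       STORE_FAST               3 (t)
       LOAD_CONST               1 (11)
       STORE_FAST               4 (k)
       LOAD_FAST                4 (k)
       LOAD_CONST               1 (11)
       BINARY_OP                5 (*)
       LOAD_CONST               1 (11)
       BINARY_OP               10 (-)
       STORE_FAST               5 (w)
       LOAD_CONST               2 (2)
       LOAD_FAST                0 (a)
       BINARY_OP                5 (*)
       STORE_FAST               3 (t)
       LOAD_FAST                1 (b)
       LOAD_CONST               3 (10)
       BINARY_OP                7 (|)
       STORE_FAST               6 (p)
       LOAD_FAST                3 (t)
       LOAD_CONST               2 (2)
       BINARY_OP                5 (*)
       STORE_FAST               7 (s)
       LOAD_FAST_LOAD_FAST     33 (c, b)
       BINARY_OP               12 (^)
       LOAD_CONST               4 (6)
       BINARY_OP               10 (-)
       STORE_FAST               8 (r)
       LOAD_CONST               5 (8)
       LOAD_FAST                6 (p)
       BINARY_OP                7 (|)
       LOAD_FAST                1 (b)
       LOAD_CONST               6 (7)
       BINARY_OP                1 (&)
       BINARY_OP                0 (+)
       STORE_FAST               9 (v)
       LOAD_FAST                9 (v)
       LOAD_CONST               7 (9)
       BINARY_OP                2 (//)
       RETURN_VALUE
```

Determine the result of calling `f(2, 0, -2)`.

1

LOAD_FAST_LOAD_FAST a,a → push 2,2. Stack: [2, 2]
BINARY_OP // → 2 // 2 = 1. Stack: [1]
LOAD_FAST b → push 0. Stack: [1, 0]
BINARY_OP - → 1 - 0 = 1. Stack: [1]
STORE_FAST t → t=1. Stack: []
LOAD_CONST → push 11. Stack: [11]
STORE_FAST k → k=11. Stack: []
LOAD_FAST k → push 11. Stack: [11]
LOAD_CONST → push 11. Stack: [11, 11]
BINARY_OP * → 11 * 11 = 121. Stack: [121]
LOAD_CONST → push 11. Stack: [121, 11]
BINARY_OP - → 121 - 11 = 110. Stack: [110]
STORE_FAST w → w=110. Stack: []
LOAD_CONST → push 2. Stack: [2]
LOAD_FAST a → push 2. Stack: [2, 2]
BINARY_OP * → 2 * 2 = 4. Stack: [4]
STORE_FAST t → t=4. Stack: []
LOAD_FAST b → push 0. Stack: [0]
LOAD_CONST → push 10. Stack: [0, 10]
BINARY_OP | → 0 | 10 = 10. Stack: [10]
STORE_FAST p → p=10. Stack: []
LOAD_FAST t → push 4. Stack: [4]
LOAD_CONST → push 2. Stack: [4, 2]
BINARY_OP * → 4 * 2 = 8. Stack: [8]
STORE_FAST s → s=8. Stack: []
LOAD_FAST_LOAD_FAST c,b → push -2,0. Stack: [-2, 0]
BINARY_OP ^ → -2 ^ 0 = -2. Stack: [-2]
LOAD_CONST → push 6. Stack: [-2, 6]
BINARY_OP - → -2 - 6 = -8. Stack: [-8]
STORE_FAST r → r=-8. Stack: []
LOAD_CONST → push 8. Stack: [8]
LOAD_FAST p → push 10. Stack: [8, 10]
BINARY_OP | → 8 | 10 = 10. Stack: [10]
LOAD_FAST b → push 0. Stack: [10, 0]
LOAD_CONST → push 7. Stack: [10, 0, 7]
BINARY_OP & → 0 & 7 = 0. Stack: [10, 0]
BINARY_OP + → 10 + 0 = 10. Stack: [10]
STORE_FAST v → v=10. Stack: []
LOAD_FAST v → push 10. Stack: [10]
LOAD_CONST → push 9. Stack: [10, 9]
BINARY_OP // → 10 // 9 = 1. Stack: [1]
RETURN_VALUE → return 1.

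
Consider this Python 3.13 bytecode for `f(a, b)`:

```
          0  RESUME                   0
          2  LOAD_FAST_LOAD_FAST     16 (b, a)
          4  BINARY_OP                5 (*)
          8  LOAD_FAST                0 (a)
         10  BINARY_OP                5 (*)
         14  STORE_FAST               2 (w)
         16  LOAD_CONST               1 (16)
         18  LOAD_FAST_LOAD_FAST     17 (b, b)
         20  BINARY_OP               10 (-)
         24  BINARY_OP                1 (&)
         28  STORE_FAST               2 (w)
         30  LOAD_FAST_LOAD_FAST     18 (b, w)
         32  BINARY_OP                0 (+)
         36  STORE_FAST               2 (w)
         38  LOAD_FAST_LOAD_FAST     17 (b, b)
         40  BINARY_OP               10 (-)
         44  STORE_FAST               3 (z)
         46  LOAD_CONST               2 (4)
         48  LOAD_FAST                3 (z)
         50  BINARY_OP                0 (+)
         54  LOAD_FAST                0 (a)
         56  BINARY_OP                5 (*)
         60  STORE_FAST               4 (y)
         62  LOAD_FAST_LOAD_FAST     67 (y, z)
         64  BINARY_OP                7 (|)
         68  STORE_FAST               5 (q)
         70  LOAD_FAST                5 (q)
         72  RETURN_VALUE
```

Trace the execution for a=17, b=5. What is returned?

68

LOAD_FAST_LOAD_FAST b,a → push 5,17. Stack: [5, 17]
BINARY_OP * → 5 * 17 = 85. Stack: [85]
LOAD_FAST a → push 17. Stack: [85, 17]
BINARY_OP * → 85 * 17 = 1445. Stack: [1445]
STORE_FAST w → w=1445. Stack: []
LOAD_CONST → push 16. Stack: [16]
LOAD_FAST_LOAD_FAST b,b → push 5,5. Stack: [16, 5, 5]
BINARY_OP - → 5 - 5 = 0. Stack: [16, 0]
BINARY_OP & → 16 & 0 = 0. Stack: [0]
STORE_FAST w → w=0. Stack: []
LOAD_FAST_LOAD_FAST b,w → push 5,0. Stack: [5, 0]
BINARY_OP + → 5 + 0 = 5. Stack: [5]
STORE_FAST w → w=5. Stack: []
LOAD_FAST_LOAD_FAST b,b → push 5,5. Stack: [5, 5]
BINARY_OP - → 5 - 5 = 0. Stack: [0]
STORE_FAST z → z=0. Stack: []
LOAD_CONST → push 4. Stack: [4]
LOAD_FAST z → push 0. Stack: [4, 0]
BINARY_OP + → 4 + 0 = 4. Stack: [4]
LOAD_FAST a → push 17. Stack: [4, 17]
BINARY_OP * → 4 * 17 = 68. Stack: [68]
STORE_FAST y → y=68. Stack: []
LOAD_FAST_LOAD_FAST y,z → push 68,0. Stack: [68, 0]
BINARY_OP | → 68 | 0 = 68. Stack: [68]
STORE_FAST q → q=68. Stack: []
LOAD_FAST q → push 68. Stack: [68]
RETURN_VALUE → return 68.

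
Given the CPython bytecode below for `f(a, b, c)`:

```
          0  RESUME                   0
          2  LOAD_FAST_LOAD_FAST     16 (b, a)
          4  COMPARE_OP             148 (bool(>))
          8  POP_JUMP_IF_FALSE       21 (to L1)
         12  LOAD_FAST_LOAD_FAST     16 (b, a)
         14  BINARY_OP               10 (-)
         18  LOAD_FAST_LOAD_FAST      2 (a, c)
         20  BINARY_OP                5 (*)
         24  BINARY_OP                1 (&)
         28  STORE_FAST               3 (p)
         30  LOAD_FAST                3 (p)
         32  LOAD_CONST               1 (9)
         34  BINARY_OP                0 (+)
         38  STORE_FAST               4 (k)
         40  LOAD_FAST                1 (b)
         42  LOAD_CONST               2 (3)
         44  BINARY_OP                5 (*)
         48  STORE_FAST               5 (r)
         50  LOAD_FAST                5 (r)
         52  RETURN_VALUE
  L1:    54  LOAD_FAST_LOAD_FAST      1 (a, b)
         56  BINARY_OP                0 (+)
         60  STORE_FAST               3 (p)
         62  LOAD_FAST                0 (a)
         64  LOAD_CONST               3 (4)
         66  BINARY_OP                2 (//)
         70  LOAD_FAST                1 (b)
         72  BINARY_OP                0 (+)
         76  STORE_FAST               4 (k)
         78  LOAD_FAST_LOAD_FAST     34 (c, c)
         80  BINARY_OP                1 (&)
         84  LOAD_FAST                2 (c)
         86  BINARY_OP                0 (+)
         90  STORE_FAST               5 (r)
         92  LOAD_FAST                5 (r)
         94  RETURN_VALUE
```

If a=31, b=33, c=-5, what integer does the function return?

LOAD_FAST_LOAD_FAST b,a → push 33,31. Stack: [33, 31]
COMPARE_OP bool(>) → 33 vs 31 = True. Stack: [True]
POP_JUMP_IF_FALSE → pop True; no jump. Stack: []
LOAD_FAST_LOAD_FAST b,a → push 33,31. Stack: [33, 31]
BINARY_OP - → 33 - 31 = 2. Stack: [2]
LOAD_FAST_LOAD_FAST a,c → push 31,-5. Stack: [2, 31, -5]
BINARY_OP * → 31 * -5 = -155. Stack: [2, -155]
BINARY_OP & → 2 & -155 = 0. Stack: [0]
STORE_FAST p → p=0. Stack: []
LOAD_FAST p → push 0. Stack: [0]
LOAD_CONST → push 9. Stack: [0, 9]
BINARY_OP + → 0 + 9 = 9. Stack: [9]
STORE_FAST k → k=9. Stack: []
LOAD_FAST b → push 33. Stack: [33]
LOAD_CONST → push 3. Stack: [33, 3]
BINARY_OP * → 33 * 3 = 99. Stack: [99]
STORE_FAST r → r=99. Stack: []
LOAD_FAST r → push 99. Stack: [99]
RETURN_VALUE → return 99.

99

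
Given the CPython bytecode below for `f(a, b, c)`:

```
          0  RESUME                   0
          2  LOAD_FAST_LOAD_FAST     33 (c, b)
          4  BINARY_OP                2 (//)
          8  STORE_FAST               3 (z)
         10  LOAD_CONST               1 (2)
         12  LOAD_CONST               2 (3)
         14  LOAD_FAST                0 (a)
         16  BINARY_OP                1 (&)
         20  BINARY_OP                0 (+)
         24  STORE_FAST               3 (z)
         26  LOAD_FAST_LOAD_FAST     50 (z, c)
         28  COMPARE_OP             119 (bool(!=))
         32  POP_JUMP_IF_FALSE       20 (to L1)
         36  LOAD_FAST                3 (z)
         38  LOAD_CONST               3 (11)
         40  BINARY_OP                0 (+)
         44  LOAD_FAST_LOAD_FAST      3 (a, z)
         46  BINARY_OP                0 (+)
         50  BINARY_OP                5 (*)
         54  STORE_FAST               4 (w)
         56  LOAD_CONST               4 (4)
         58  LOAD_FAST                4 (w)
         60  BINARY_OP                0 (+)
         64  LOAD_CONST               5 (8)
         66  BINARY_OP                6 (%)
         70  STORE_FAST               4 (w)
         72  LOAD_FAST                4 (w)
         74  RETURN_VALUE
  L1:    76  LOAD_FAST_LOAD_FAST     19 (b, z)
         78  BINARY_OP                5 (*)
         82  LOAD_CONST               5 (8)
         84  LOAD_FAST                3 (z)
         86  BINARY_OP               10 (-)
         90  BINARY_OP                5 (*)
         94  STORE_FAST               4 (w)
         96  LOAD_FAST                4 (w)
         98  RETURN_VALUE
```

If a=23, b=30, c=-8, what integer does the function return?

4

LOAD_FAST_LOAD_FAST c,b → push -8,30. Stack: [-8, 30]
BINARY_OP // → -8 // 30 = -1. Stack: [-1]
STORE_FAST z → z=-1. Stack: []
LOAD_CONST → push 2. Stack: [2]
LOAD_CONST → push 3. Stack: [2, 3]
LOAD_FAST a → push 23. Stack: [2, 3, 23]
BINARY_OP & → 3 & 23 = 3. Stack: [2, 3]
BINARY_OP + → 2 + 3 = 5. Stack: [5]
STORE_FAST z → z=5. Stack: []
LOAD_FAST_LOAD_FAST z,c → push 5,-8. Stack: [5, -8]
COMPARE_OP bool(!=) → 5 vs -8 = True. Stack: [True]
POP_JUMP_IF_FALSE → pop True; no jump. Stack: []
LOAD_FAST z → push 5. Stack: [5]
LOAD_CONST → push 11. Stack: [5, 11]
BINARY_OP + → 5 + 11 = 16. Stack: [16]
LOAD_FAST_LOAD_FAST a,z → push 23,5. Stack: [16, 23, 5]
BINARY_OP + → 23 + 5 = 28. Stack: [16, 28]
BINARY_OP * → 16 * 28 = 448. Stack: [448]
STORE_FAST w → w=448. Stack: []
LOAD_CONST → push 4. Stack: [4]
LOAD_FAST w → push 448. Stack: [4, 448]
BINARY_OP + → 4 + 448 = 452. Stack: [452]
LOAD_CONST → push 8. Stack: [452, 8]
BINARY_OP % → 452 % 8 = 4. Stack: [4]
STORE_FAST w → w=4. Stack: []
LOAD_FAST w → push 4. Stack: [4]
RETURN_VALUE → return 4.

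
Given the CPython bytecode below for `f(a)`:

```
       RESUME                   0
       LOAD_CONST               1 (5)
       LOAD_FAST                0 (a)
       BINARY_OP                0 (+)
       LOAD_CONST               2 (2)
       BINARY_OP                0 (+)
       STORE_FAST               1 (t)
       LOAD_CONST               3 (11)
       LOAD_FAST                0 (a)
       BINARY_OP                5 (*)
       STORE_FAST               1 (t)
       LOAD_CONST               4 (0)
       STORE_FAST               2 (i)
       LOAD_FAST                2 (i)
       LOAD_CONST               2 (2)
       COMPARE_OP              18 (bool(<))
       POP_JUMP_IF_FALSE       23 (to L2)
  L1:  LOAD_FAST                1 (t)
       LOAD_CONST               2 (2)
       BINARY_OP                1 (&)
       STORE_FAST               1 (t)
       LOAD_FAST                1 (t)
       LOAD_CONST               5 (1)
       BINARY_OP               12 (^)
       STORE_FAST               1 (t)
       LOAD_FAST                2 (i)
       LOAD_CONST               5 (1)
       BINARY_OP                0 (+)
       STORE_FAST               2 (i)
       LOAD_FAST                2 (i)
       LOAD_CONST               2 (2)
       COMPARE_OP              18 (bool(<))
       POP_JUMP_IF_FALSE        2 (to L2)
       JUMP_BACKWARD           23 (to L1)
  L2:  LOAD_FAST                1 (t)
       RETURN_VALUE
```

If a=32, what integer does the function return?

LOAD_CONST → push 5. Stack: [5]
LOAD_FAST a → push 32. Stack: [5, 32]
BINARY_OP + → 5 + 32 = 37. Stack: [37]
LOAD_CONST → push 2. Stack: [37, 2]
BINARY_OP + → 37 + 2 = 39. Stack: [39]
STORE_FAST t → t=39. Stack: []
LOAD_CONST → push 11. Stack: [11]
LOAD_FAST a → push 32. Stack: [11, 32]
BINARY_OP * → 11 * 32 = 352. Stack: [352]
STORE_FAST t → t=352. Stack: []
LOAD_CONST → push 0. Stack: [0]
STORE_FAST i → i=0. Stack: []
LOAD_FAST i → push 0. Stack: [0]
LOAD_CONST → push 2. Stack: [0, 2]
COMPARE_OP bool(<) → 0 vs 2 = True. Stack: [True]
POP_JUMP_IF_FALSE → pop True; no jump. Stack: []
LOAD_FAST t → push 352. Stack: [352]
LOAD_CONST → push 2. Stack: [352, 2]
BINARY_OP & → 352 & 2 = 0. Stack: [0]
STORE_FAST t → t=0. Stack: []
LOAD_FAST t → push 0. Stack: [0]
LOAD_CONST → push 1. Stack: [0, 1]
BINARY_OP ^ → 0 ^ 1 = 1. Stack: [1]
STORE_FAST t → t=1. Stack: []
LOAD_FAST i → push 0. Stack: [0]
LOAD_CONST → push 1. Stack: [0, 1]
BINARY_OP + → 0 + 1 = 1. Stack: [1]
STORE_FAST i → i=1. Stack: []
LOAD_FAST i → push 1. Stack: [1]
LOAD_CONST → push 2. Stack: [1, 2]
COMPARE_OP bool(<) → 1 vs 2 = True. Stack: [True]
POP_JUMP_IF_FALSE → pop True; no jump. Stack: []
LOAD_FAST t → push 1. Stack: [1]
LOAD_CONST → push 2. Stack: [1, 2]
BINARY_OP & → 1 & 2 = 0. Stack: [0]
STORE_FAST t → t=0. Stack: []
LOAD_FAST t → push 0. Stack: [0]
LOAD_CONST → push 1. Stack: [0, 1]
BINARY_OP ^ → 0 ^ 1 = 1. Stack: [1]
STORE_FAST t → t=1. Stack: []
LOAD_FAST i → push 1. Stack: [1]
LOAD_CONST → push 1. Stack: [1, 1]
BINARY_OP + → 1 + 1 = 2. Stack: [2]
STORE_FAST i → i=2. Stack: []
LOAD_FAST i → push 2. Stack: [2]
LOAD_CONST → push 2. Stack: [2, 2]
COMPARE_OP bool(<) → 2 vs 2 = False. Stack: [False]
POP_JUMP_IF_FALSE → pop False; jump. Stack: []
LOAD_FAST t → push 1. Stack: [1]
RETURN_VALUE → return 1.

1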